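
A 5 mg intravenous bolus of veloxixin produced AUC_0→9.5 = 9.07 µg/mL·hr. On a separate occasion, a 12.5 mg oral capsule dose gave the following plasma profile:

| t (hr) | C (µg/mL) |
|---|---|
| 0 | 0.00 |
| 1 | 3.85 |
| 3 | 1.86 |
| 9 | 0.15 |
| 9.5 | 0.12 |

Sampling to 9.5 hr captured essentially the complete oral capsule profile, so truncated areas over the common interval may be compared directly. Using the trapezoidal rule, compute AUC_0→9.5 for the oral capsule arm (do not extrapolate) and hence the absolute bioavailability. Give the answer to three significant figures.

Trapezoidal AUC_0→9.5 (oral capsule):
  [0→1]: (0.00+3.85)/2 × 1 = 1.925
  [1→3]: (3.85+1.86)/2 × 2 = 5.71
  [3→9]: (1.86+0.15)/2 × 6 = 6.03
  [9→9.5]: (0.15+0.12)/2 × 0.5 = 0.0675
  Sum = 13.7325 µg/mL·hr
F = (AUC_ev/D_ev)/(AUC_iv/D_iv) = (13.7325/12.5)/(9.07/5) = 1.0986/1.814 = 0.6056

F = 0.606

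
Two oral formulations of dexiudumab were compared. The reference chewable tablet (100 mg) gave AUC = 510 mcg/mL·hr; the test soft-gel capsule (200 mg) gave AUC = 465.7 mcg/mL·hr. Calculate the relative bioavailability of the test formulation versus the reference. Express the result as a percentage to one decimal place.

F_rel = 45.7%

F_rel = (AUC_test/D_test) / (AUC_ref/D_ref)
      = (465.7/200) / (510/100)
      = 2.3285 / 5.1 = 0.4566 = 45.66%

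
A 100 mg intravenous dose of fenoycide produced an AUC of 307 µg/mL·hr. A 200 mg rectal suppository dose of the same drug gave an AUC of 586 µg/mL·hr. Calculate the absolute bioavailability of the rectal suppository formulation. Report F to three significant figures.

F = 0.954

F = (AUC_ev / D_ev) / (AUC_iv / D_iv)
  = (586/200) / (307/100)
  = 2.93 / 3.07 = 0.9544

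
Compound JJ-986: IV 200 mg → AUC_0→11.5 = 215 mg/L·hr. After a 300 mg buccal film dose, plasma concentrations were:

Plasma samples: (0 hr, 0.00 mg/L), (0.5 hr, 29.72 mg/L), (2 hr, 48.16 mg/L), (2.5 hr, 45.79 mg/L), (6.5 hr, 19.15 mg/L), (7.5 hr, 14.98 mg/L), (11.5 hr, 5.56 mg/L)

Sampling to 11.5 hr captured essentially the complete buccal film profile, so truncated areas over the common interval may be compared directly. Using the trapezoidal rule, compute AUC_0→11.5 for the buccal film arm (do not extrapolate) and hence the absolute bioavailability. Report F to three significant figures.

Trapezoidal AUC_0→11.5 (buccal film):
  [0→0.5]: (0.00+29.72)/2 × 0.5 = 7.43
  [0.5→2]: (29.72+48.16)/2 × 1.5 = 58.41
  [2→2.5]: (48.16+45.79)/2 × 0.5 = 23.4875
  [2.5→6.5]: (45.79+19.15)/2 × 4 = 129.88
  [6.5→7.5]: (19.15+14.98)/2 × 1 = 17.065
  [7.5→11.5]: (14.98+5.56)/2 × 4 = 41.08
  Sum = 277.3525 mg/L·hr
F = (AUC_ev/D_ev)/(AUC_iv/D_iv) = (277.3525/300)/(215/200) = 0.924508/1.075 = 0.8600

F = 0.860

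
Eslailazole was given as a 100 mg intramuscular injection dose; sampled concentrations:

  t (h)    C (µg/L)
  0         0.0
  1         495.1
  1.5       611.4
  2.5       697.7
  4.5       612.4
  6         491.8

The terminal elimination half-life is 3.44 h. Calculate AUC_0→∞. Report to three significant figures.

AUC = 5760 µg/L·h

Trapezoidal AUC_0→6:
  [0→1]: (0.0+495.1)/2 × 1 = 247.55
  [1→1.5]: (495.1+611.4)/2 × 0.5 = 276.625
  [1.5→2.5]: (611.4+697.7)/2 × 1 = 654.55
  [2.5→4.5]: (697.7+612.4)/2 × 2 = 1310.1
  [4.5→6]: (612.4+491.8)/2 × 1.5 = 828.15
  Sum = 3316.975 µg/L·h
k_e = ln2 / t½ = 0.693147 / 3.44 = 0.2015 h^-1
Extrapolated tail: C_last / k_e = 491.8 / 0.2015 = 2440.695
AUC_0→∞ = 3316.975 + 2440.695 = 5757.67 µg/L·h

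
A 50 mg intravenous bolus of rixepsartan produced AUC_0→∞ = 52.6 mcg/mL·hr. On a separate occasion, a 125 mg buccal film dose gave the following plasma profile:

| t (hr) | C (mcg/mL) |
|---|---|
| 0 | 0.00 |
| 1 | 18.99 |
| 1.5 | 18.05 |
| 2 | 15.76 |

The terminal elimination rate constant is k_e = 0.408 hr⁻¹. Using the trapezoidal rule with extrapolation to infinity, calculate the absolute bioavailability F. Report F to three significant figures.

F = 0.501

Trapezoidal AUC_0→2 (buccal film):
  [0→1]: (0.00+18.99)/2 × 1 = 9.495
  [1→1.5]: (18.99+18.05)/2 × 0.5 = 9.26
  [1.5→2]: (18.05+15.76)/2 × 0.5 = 8.4525
  Sum = 27.2075 mcg/mL·hr
Tail: C_last/k_e = 15.76/0.408 = 38.627
AUC_0→∞ (buccal film) = 27.2075 + 38.627 = 65.8345 mcg/mL·hr
F = (AUC_ev/D_ev)/(AUC_iv/D_iv) = (65.8345/125)/(52.6/50) = 0.526676/1.052 = 0.5006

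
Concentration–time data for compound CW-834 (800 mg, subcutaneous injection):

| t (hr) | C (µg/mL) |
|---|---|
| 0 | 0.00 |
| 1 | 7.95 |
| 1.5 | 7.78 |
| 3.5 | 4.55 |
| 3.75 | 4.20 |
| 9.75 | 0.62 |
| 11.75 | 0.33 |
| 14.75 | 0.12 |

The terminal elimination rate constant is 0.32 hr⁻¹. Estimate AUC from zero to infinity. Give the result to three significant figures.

AUC = 37.8 µg/mL·hr

Trapezoidal AUC_0→14.75:
  [0→1]: (0.00+7.95)/2 × 1 = 3.975
  [1→1.5]: (7.95+7.78)/2 × 0.5 = 3.9325
  [1.5→3.5]: (7.78+4.55)/2 × 2 = 12.33
  [3.5→3.75]: (4.55+4.20)/2 × 0.25 = 1.09375
  [3.75→9.75]: (4.20+0.62)/2 × 6 = 14.46
  [9.75→11.75]: (0.62+0.33)/2 × 2 = 0.95
  [11.75→14.75]: (0.33+0.12)/2 × 3 = 0.675
  Sum = 37.41625 µg/mL·hr
Extrapolated tail: C_last / k_e = 0.12 / 0.32 = 0.375
AUC_0→∞ = 37.41625 + 0.375 = 37.79125 µg/mL·hr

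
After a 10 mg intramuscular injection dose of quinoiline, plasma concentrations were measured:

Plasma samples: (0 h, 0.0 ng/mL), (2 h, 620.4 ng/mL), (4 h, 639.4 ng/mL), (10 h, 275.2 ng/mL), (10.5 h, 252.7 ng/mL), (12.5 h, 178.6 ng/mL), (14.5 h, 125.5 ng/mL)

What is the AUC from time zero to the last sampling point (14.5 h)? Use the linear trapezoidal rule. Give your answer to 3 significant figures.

Trapezoidal AUC_0→14.5:
  [0→2]: (0.0+620.4)/2 × 2 = 620.4
  [2→4]: (620.4+639.4)/2 × 2 = 1259.8
  [4→10]: (639.4+275.2)/2 × 6 = 2743.8
  [10→10.5]: (275.2+252.7)/2 × 0.5 = 131.975
  [10.5→12.5]: (252.7+178.6)/2 × 2 = 431.3
  [12.5→14.5]: (178.6+125.5)/2 × 2 = 304.1
  Sum = 5491.375 ng/mL·h

AUC = 5490 ng/mL·h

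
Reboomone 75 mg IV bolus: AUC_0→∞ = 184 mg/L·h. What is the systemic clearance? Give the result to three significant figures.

CL = 0.408 L/h

CL = Dose_iv / AUC_0→∞
   = 75 / 184 = 0.407609 L/h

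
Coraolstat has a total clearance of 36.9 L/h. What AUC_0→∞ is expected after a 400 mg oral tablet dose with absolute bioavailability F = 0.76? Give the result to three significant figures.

AUC_0→∞ = F × Dose / CL
        = 0.76 × 400 / 36.9 = 8.23848 mg/L·h

AUC = 8.24 mg/L·h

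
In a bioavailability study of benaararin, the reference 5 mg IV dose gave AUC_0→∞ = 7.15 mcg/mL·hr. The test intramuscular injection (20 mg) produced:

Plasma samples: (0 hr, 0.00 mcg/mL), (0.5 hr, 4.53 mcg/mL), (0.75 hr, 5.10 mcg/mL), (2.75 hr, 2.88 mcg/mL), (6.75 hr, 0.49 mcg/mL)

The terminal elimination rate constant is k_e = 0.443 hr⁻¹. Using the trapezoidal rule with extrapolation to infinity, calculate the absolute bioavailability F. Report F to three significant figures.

Trapezoidal AUC_0→6.75 (intramuscular injection):
  [0→0.5]: (0.00+4.53)/2 × 0.5 = 1.1325
  [0.5→0.75]: (4.53+5.10)/2 × 0.25 = 1.20375
  [0.75→2.75]: (5.10+2.88)/2 × 2 = 7.98
  [2.75→6.75]: (2.88+0.49)/2 × 4 = 6.74
  Sum = 17.05625 mcg/mL·hr
Tail: C_last/k_e = 0.49/0.443 = 1.106
AUC_0→∞ (intramuscular injection) = 17.05625 + 1.106 = 18.16225 mcg/mL·hr
F = (AUC_ev/D_ev)/(AUC_iv/D_iv) = (18.16225/20)/(7.15/5) = 0.9081125/1.43 = 0.6350

F = 0.635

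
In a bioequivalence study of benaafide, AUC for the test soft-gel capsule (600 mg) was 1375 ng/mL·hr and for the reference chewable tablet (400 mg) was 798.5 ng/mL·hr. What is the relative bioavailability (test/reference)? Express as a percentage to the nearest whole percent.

F_rel = (AUC_test/D_test) / (AUC_ref/D_ref)
      = (1375/600) / (798.5/400)
      = 2.29167 / 1.99625 = 1.1480 = 114.80%

F_rel = 115%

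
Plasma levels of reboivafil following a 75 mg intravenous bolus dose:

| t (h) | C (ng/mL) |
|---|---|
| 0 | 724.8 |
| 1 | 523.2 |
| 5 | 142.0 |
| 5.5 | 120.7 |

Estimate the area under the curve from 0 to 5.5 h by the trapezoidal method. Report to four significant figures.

AUC = 2020 ng/mL·h

Trapezoidal AUC_0→5.5:
  [0→1]: (724.8+523.2)/2 × 1 = 624.0
  [1→5]: (523.2+142.0)/2 × 4 = 1330.4
  [5→5.5]: (142.0+120.7)/2 × 0.5 = 65.675
  Sum = 2020.075 ng/mL·h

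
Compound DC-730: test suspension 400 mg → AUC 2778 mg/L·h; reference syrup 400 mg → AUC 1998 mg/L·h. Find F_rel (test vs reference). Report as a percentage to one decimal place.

F_rel = (AUC_test/D_test) / (AUC_ref/D_ref)
      = (2778/400) / (1998/400)
      = 6.945 / 4.995 = 1.3904 = 139.04%

F_rel = 139.0%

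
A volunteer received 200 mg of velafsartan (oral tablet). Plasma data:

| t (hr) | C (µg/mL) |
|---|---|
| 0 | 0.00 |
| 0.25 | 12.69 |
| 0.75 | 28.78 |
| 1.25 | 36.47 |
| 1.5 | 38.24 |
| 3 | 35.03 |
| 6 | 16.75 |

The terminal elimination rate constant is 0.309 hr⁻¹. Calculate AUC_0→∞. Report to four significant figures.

Trapezoidal AUC_0→6:
  [0→0.25]: (0.00+12.69)/2 × 0.25 = 1.58625
  [0.25→0.75]: (12.69+28.78)/2 × 0.5 = 10.3675
  [0.75→1.25]: (28.78+36.47)/2 × 0.5 = 16.3125
  [1.25→1.5]: (36.47+38.24)/2 × 0.25 = 9.33875
  [1.5→3]: (38.24+35.03)/2 × 1.5 = 54.9525
  [3→6]: (35.03+16.75)/2 × 3 = 77.67
  Sum = 170.2275 µg/mL·hr
Extrapolated tail: C_last / k_e = 16.75 / 0.309 = 54.207
AUC_0→∞ = 170.2275 + 54.207 = 224.4345 µg/mL·hr

AUC = 224.4 µg/mL·hr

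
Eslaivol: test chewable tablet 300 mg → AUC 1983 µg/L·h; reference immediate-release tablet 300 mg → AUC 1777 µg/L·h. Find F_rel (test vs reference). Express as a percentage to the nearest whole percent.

F_rel = (AUC_test/D_test) / (AUC_ref/D_ref)
      = (1983/300) / (1777/300)
      = 6.61 / 5.92333 = 1.1159 = 111.59%

F_rel = 112%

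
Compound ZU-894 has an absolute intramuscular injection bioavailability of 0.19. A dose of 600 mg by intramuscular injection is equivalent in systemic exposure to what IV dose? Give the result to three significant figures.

Systemic exposure from an extravascular dose = F × D_ev, so the equivalent IV dose is F × D_ev.
D_iv = F × D_ev = 0.19 × 600 = 114 mg

D_iv = 114 mg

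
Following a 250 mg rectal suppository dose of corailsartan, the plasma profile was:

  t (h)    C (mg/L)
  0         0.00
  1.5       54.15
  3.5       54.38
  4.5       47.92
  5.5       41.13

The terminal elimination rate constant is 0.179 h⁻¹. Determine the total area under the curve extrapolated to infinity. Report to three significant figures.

Trapezoidal AUC_0→5.5:
  [0→1.5]: (0.00+54.15)/2 × 1.5 = 40.6125
  [1.5→3.5]: (54.15+54.38)/2 × 2 = 108.53
  [3.5→4.5]: (54.38+47.92)/2 × 1 = 51.15
  [4.5→5.5]: (47.92+41.13)/2 × 1 = 44.525
  Sum = 244.8175 mg/L·h
Extrapolated tail: C_last / k_e = 41.13 / 0.179 = 229.777
AUC_0→∞ = 244.8175 + 229.777 = 474.5945 mg/L·h

AUC = 475 mg/L·h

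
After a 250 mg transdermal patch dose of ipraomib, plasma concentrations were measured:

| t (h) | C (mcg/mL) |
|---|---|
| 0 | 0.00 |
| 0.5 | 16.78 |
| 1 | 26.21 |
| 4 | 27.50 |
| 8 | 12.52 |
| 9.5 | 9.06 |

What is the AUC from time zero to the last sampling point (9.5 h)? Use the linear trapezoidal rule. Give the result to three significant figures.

AUC = 192 mcg/mL·h

Trapezoidal AUC_0→9.5:
  [0→0.5]: (0.00+16.78)/2 × 0.5 = 4.195
  [0.5→1]: (16.78+26.21)/2 × 0.5 = 10.7475
  [1→4]: (26.21+27.50)/2 × 3 = 80.565
  [4→8]: (27.50+12.52)/2 × 4 = 80.04
  [8→9.5]: (12.52+9.06)/2 × 1.5 = 16.185
  Sum = 191.7325 mcg/mL·h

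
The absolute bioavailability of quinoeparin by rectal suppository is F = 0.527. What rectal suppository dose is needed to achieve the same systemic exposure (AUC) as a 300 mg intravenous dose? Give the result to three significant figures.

D_rectal = 569 mg

For equal systemic exposure: F × D_ev = D_iv
D_ev = D_iv / F = 300 / 0.527 = 569.26 mg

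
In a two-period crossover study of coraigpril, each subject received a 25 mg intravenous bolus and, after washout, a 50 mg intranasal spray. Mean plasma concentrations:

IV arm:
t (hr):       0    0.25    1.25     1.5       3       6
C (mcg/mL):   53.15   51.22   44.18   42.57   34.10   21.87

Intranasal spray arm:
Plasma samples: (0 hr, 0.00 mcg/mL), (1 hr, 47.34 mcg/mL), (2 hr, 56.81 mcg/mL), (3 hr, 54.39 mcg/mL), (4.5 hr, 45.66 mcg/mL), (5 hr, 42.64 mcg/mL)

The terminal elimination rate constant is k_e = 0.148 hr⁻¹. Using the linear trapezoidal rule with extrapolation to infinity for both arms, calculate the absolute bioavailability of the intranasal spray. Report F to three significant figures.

F = 0.716

Trapezoidal AUC_0→6 (IV):
  [0→0.25]: (53.15+51.22)/2 × 0.25 = 13.04625
  [0.25→1.25]: (51.22+44.18)/2 × 1 = 47.7
  [1.25→1.5]: (44.18+42.57)/2 × 0.25 = 10.84375
  [1.5→3]: (42.57+34.10)/2 × 1.5 = 57.5025
  [3→6]: (34.10+21.87)/2 × 3 = 83.955
  Sum = 213.0475 mcg/mL·hr
IV tail: 21.87/0.148 = 147.770; AUC_iv,0→∞ = 213.0475 + 147.770 = 360.8175 mcg/mL·hr
Trapezoidal AUC_0→5 (intranasal spray):
  [0→1]: (0.00+47.34)/2 × 1 = 23.67
  [1→2]: (47.34+56.81)/2 × 1 = 52.075
  [2→3]: (56.81+54.39)/2 × 1 = 55.6
  [3→4.5]: (54.39+45.66)/2 × 1.5 = 75.0375
  [4.5→5]: (45.66+42.64)/2 × 0.5 = 22.075
  Sum = 228.4575 mcg/mL·hr
intranasal spray tail: 42.64/0.148 = 288.108; AUC_ev,0→∞ = 228.4575 + 288.108 = 516.5655 mcg/mL·hr
F = (AUC_ev/D_ev)/(AUC_iv/D_iv) = (516.5655/50)/(360.8175/25) = 10.33131/14.4327 = 0.7158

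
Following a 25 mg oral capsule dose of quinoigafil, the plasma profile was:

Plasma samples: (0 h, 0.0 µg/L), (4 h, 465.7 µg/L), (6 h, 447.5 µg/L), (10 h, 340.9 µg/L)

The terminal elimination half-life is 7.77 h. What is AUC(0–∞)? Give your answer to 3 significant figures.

Trapezoidal AUC_0→10:
  [0→4]: (0.0+465.7)/2 × 4 = 931.4
  [4→6]: (465.7+447.5)/2 × 2 = 913.2
  [6→10]: (447.5+340.9)/2 × 4 = 1576.8
  Sum = 3421.4 µg/L·h
k_e = ln2 / t½ = 0.693147 / 7.77 = 0.0892 h^-1
Extrapolated tail: C_last / k_e = 340.9 / 0.0892 = 3821.749
AUC_0→∞ = 3421.4 + 3821.749 = 7243.149 µg/L·h

AUC = 7240 µg/L·h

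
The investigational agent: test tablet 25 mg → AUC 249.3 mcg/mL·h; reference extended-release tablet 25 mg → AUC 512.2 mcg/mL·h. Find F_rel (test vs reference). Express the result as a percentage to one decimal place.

F_rel = 48.7%

F_rel = (AUC_test/D_test) / (AUC_ref/D_ref)
      = (249.3/25) / (512.2/25)
      = 9.972 / 20.488 = 0.4867 = 48.67%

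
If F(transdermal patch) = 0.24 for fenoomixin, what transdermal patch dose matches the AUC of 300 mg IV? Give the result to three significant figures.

D_transdermal = 1250 mg

For equal systemic exposure: F × D_ev = D_iv
D_ev = D_iv / F = 300 / 0.24 = 1250 mg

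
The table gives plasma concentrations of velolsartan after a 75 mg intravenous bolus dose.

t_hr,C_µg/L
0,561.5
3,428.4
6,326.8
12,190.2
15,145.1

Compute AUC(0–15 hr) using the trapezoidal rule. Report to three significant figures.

AUC = 4670 µg/L·hr

Trapezoidal AUC_0→15:
  [0→3]: (561.5+428.4)/2 × 3 = 1484.85
  [3→6]: (428.4+326.8)/2 × 3 = 1132.8
  [6→12]: (326.8+190.2)/2 × 6 = 1551.0
  [12→15]: (190.2+145.1)/2 × 3 = 502.95
  Sum = 4671.6 µg/L·hr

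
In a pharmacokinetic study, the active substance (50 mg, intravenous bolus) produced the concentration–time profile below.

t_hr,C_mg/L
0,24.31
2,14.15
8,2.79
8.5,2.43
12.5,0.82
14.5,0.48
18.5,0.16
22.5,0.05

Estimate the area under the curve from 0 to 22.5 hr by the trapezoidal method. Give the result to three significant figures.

AUC = 100 mg/L·hr

Trapezoidal AUC_0→22.5:
  [0→2]: (24.31+14.15)/2 × 2 = 38.46
  [2→8]: (14.15+2.79)/2 × 6 = 50.82
  [8→8.5]: (2.79+2.43)/2 × 0.5 = 1.305
  [8.5→12.5]: (2.43+0.82)/2 × 4 = 6.5
  [12.5→14.5]: (0.82+0.48)/2 × 2 = 1.3
  [14.5→18.5]: (0.48+0.16)/2 × 4 = 1.28
  [18.5→22.5]: (0.16+0.05)/2 × 4 = 0.42
  Sum = 100.085 mg/L·hr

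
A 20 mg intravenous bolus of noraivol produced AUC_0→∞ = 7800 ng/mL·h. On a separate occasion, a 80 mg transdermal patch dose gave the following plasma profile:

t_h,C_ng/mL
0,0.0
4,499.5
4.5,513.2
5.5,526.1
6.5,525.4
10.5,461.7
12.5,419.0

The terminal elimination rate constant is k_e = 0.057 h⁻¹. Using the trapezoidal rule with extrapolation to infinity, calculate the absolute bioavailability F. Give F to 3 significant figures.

F = 0.401

Trapezoidal AUC_0→12.5 (transdermal patch):
  [0→4]: (0.0+499.5)/2 × 4 = 999.0
  [4→4.5]: (499.5+513.2)/2 × 0.5 = 253.175
  [4.5→5.5]: (513.2+526.1)/2 × 1 = 519.65
  [5.5→6.5]: (526.1+525.4)/2 × 1 = 525.75
  [6.5→10.5]: (525.4+461.7)/2 × 4 = 1974.2
  [10.5→12.5]: (461.7+419.0)/2 × 2 = 880.7
  Sum = 5152.475 ng/mL·h
Tail: C_last/k_e = 419.0/0.057 = 7350.877
AUC_0→∞ (transdermal patch) = 5152.475 + 7350.877 = 12503.352 ng/mL·h
F = (AUC_ev/D_ev)/(AUC_iv/D_iv) = (12503.352/80)/(7800/20) = 156.2919/390 = 0.4007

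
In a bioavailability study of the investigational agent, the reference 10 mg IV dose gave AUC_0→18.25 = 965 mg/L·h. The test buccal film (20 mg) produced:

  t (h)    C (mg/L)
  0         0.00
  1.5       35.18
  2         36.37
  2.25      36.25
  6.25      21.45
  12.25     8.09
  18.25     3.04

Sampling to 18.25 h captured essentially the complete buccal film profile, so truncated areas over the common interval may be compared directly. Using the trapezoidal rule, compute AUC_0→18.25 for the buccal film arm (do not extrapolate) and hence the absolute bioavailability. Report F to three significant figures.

F = 0.151

Trapezoidal AUC_0→18.25 (buccal film):
  [0→1.5]: (0.00+35.18)/2 × 1.5 = 26.385
  [1.5→2]: (35.18+36.37)/2 × 0.5 = 17.8875
  [2→2.25]: (36.37+36.25)/2 × 0.25 = 9.0775
  [2.25→6.25]: (36.25+21.45)/2 × 4 = 115.4
  [6.25→12.25]: (21.45+8.09)/2 × 6 = 88.62
  [12.25→18.25]: (8.09+3.04)/2 × 6 = 33.39
  Sum = 290.76 mg/L·h
F = (AUC_ev/D_ev)/(AUC_iv/D_iv) = (290.76/20)/(965/10) = 14.538/96.5 = 0.1507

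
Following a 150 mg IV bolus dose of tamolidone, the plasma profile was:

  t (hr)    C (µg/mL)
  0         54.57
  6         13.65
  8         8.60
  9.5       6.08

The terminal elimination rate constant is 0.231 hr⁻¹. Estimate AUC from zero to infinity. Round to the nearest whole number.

AUC = 264 µg/mL·hr

Trapezoidal AUC_0→9.5:
  [0→6]: (54.57+13.65)/2 × 6 = 204.66
  [6→8]: (13.65+8.60)/2 × 2 = 22.25
  [8→9.5]: (8.60+6.08)/2 × 1.5 = 11.01
  Sum = 237.92 µg/mL·hr
Extrapolated tail: C_last / k_e = 6.08 / 0.231 = 26.320
AUC_0→∞ = 237.92 + 26.320 = 264.24 µg/mL·hr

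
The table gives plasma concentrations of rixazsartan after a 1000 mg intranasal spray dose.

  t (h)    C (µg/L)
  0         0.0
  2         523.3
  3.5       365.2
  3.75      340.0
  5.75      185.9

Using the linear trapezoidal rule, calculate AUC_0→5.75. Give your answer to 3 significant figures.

Trapezoidal AUC_0→5.75:
  [0→2]: (0.0+523.3)/2 × 2 = 523.3
  [2→3.5]: (523.3+365.2)/2 × 1.5 = 666.375
  [3.5→3.75]: (365.2+340.0)/2 × 0.25 = 88.15
  [3.75→5.75]: (340.0+185.9)/2 × 2 = 525.9
  Sum = 1803.725 µg/L·h

AUC = 1800 µg/L·h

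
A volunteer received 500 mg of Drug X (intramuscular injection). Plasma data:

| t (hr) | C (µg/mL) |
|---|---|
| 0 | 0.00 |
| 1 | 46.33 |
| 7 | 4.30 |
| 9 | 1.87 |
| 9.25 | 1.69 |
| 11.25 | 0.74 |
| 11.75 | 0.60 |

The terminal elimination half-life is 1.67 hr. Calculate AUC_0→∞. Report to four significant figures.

AUC = 185.9 µg/mL·hr

Trapezoidal AUC_0→11.75:
  [0→1]: (0.00+46.33)/2 × 1 = 23.165
  [1→7]: (46.33+4.30)/2 × 6 = 151.89
  [7→9]: (4.30+1.87)/2 × 2 = 6.17
  [9→9.25]: (1.87+1.69)/2 × 0.25 = 0.445
  [9.25→11.25]: (1.69+0.74)/2 × 2 = 2.43
  [11.25→11.75]: (0.74+0.60)/2 × 0.5 = 0.335
  Sum = 184.435 µg/mL·hr
k_e = ln2 / t½ = 0.693147 / 1.67 = 0.4151 hr^-1
Extrapolated tail: C_last / k_e = 0.60 / 0.4151 = 1.445
AUC_0→∞ = 184.435 + 1.445 = 185.88 µg/mL·hr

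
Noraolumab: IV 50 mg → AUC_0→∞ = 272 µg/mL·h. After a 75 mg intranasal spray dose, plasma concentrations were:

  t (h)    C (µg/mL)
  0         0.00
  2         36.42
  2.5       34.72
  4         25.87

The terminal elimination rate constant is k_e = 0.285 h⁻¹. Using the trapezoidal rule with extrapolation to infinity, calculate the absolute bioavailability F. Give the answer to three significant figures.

Trapezoidal AUC_0→4 (intranasal spray):
  [0→2]: (0.00+36.42)/2 × 2 = 36.42
  [2→2.5]: (36.42+34.72)/2 × 0.5 = 17.785
  [2.5→4]: (34.72+25.87)/2 × 1.5 = 45.4425
  Sum = 99.6475 µg/mL·h
Tail: C_last/k_e = 25.87/0.285 = 90.772
AUC_0→∞ (intranasal spray) = 99.6475 + 90.772 = 190.4195 µg/mL·h
F = (AUC_ev/D_ev)/(AUC_iv/D_iv) = (190.4195/75)/(272/50) = 2.53893/5.44 = 0.4667

F = 0.467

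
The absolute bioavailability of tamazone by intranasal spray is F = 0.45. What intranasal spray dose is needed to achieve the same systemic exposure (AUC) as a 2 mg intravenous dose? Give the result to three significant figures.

For equal systemic exposure: F × D_ev = D_iv
D_ev = D_iv / F = 2 / 0.45 = 4.44444 mg

D_intranasal = 4.44 mg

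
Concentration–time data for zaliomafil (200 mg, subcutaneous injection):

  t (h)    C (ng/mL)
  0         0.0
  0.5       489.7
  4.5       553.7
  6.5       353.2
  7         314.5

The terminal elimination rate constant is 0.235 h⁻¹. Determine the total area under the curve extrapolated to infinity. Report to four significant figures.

AUC = 4621 ng/mL·h

Trapezoidal AUC_0→7:
  [0→0.5]: (0.0+489.7)/2 × 0.5 = 122.425
  [0.5→4.5]: (489.7+553.7)/2 × 4 = 2086.8
  [4.5→6.5]: (553.7+353.2)/2 × 2 = 906.9
  [6.5→7]: (353.2+314.5)/2 × 0.5 = 166.925
  Sum = 3283.05 ng/mL·h
Extrapolated tail: C_last / k_e = 314.5 / 0.235 = 1338.298
AUC_0→∞ = 3283.05 + 1338.298 = 4621.348 ng/mL·h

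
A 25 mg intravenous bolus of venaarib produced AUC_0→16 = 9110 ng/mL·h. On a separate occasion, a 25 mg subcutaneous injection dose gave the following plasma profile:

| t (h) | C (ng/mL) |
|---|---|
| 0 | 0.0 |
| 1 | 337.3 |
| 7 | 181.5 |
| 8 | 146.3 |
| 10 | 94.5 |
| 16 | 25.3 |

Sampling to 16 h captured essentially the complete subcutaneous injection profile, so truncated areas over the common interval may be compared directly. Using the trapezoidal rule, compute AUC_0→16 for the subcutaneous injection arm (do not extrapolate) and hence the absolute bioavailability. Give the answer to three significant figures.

Trapezoidal AUC_0→16 (subcutaneous injection):
  [0→1]: (0.0+337.3)/2 × 1 = 168.65
  [1→7]: (337.3+181.5)/2 × 6 = 1556.4
  [7→8]: (181.5+146.3)/2 × 1 = 163.9
  [8→10]: (146.3+94.5)/2 × 2 = 240.8
  [10→16]: (94.5+25.3)/2 × 6 = 359.4
  Sum = 2489.15 ng/mL·h
F = (AUC_ev/D_ev)/(AUC_iv/D_iv) = (2489.15/25)/(9110/25) = 99.566/364.4 = 0.2732

F = 0.273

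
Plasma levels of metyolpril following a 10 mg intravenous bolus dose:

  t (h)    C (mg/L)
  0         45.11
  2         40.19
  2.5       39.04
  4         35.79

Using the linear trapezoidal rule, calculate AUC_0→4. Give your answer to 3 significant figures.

Trapezoidal AUC_0→4:
  [0→2]: (45.11+40.19)/2 × 2 = 85.3
  [2→2.5]: (40.19+39.04)/2 × 0.5 = 19.8075
  [2.5→4]: (39.04+35.79)/2 × 1.5 = 56.1225
  Sum = 161.23 mg/L·h

AUC = 161 mg/L·h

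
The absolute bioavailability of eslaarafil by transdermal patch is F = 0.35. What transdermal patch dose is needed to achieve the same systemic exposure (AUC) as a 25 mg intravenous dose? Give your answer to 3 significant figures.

For equal systemic exposure: F × D_ev = D_iv
D_ev = D_iv / F = 25 / 0.35 = 71.4286 mg

D_transdermal = 71.4 mg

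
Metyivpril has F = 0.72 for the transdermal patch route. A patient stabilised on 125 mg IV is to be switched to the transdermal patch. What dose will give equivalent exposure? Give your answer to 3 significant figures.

D_transdermal = 174 mg

For equal systemic exposure: F × D_ev = D_iv
D_ev = D_iv / F = 125 / 0.72 = 173.611 mg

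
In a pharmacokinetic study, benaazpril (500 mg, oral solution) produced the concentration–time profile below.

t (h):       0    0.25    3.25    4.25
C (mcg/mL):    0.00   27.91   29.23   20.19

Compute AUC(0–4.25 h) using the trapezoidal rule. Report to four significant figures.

Trapezoidal AUC_0→4.25:
  [0→0.25]: (0.00+27.91)/2 × 0.25 = 3.48875
  [0.25→3.25]: (27.91+29.23)/2 × 3 = 85.71
  [3.25→4.25]: (29.23+20.19)/2 × 1 = 24.71
  Sum = 113.90875 mcg/mL·h

AUC = 113.9 mcg/mL·h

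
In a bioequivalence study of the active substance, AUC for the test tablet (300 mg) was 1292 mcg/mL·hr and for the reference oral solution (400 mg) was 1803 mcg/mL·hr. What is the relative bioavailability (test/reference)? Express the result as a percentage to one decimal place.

F_rel = (AUC_test/D_test) / (AUC_ref/D_ref)
      = (1292/300) / (1803/400)
      = 4.30667 / 4.5075 = 0.9554 = 95.54%

F_rel = 95.5%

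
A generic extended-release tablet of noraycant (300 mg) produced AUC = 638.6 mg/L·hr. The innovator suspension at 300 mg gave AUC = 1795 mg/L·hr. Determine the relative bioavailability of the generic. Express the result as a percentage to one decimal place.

F_rel = (AUC_test/D_test) / (AUC_ref/D_ref)
      = (638.6/300) / (1795/300)
      = 2.12867 / 5.98333 = 0.3558 = 35.58%

F_rel = 35.6%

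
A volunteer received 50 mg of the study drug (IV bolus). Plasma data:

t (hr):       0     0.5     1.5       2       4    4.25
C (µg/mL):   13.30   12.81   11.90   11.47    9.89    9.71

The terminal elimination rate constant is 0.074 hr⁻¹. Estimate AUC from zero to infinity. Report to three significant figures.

Trapezoidal AUC_0→4.25:
  [0→0.5]: (13.30+12.81)/2 × 0.5 = 6.5275
  [0.5→1.5]: (12.81+11.90)/2 × 1 = 12.355
  [1.5→2]: (11.90+11.47)/2 × 0.5 = 5.8425
  [2→4]: (11.47+9.89)/2 × 2 = 21.36
  [4→4.25]: (9.89+9.71)/2 × 0.25 = 2.45
  Sum = 48.535 µg/mL·hr
Extrapolated tail: C_last / k_e = 9.71 / 0.074 = 131.216
AUC_0→∞ = 48.535 + 131.216 = 179.751 µg/mL·hr

AUC = 180 µg/mL·hr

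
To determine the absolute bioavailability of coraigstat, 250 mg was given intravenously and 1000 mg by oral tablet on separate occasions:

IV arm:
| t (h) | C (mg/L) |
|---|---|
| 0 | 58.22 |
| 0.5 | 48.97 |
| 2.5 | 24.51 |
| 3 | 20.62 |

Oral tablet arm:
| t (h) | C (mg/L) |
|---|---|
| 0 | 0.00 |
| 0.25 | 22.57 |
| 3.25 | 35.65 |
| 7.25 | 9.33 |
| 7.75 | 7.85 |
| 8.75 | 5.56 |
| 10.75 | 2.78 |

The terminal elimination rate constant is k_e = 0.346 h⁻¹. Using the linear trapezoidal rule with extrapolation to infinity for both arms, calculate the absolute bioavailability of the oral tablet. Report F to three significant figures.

F = 0.303

Trapezoidal AUC_0→3 (IV):
  [0→0.5]: (58.22+48.97)/2 × 0.5 = 26.7975
  [0.5→2.5]: (48.97+24.51)/2 × 2 = 73.48
  [2.5→3]: (24.51+20.62)/2 × 0.5 = 11.2825
  Sum = 111.56 mg/L·h
IV tail: 20.62/0.346 = 59.595; AUC_iv,0→∞ = 111.56 + 59.595 = 171.155 mg/L·h
Trapezoidal AUC_0→10.75 (oral tablet):
  [0→0.25]: (0.00+22.57)/2 × 0.25 = 2.82125
  [0.25→3.25]: (22.57+35.65)/2 × 3 = 87.33
  [3.25→7.25]: (35.65+9.33)/2 × 4 = 89.96
  [7.25→7.75]: (9.33+7.85)/2 × 0.5 = 4.295
  [7.75→8.75]: (7.85+5.56)/2 × 1 = 6.705
  [8.75→10.75]: (5.56+2.78)/2 × 2 = 8.34
  Sum = 199.45125 mg/L·h
oral tablet tail: 2.78/0.346 = 8.035; AUC_ev,0→∞ = 199.45125 + 8.035 = 207.48625 mg/L·h
F = (AUC_ev/D_ev)/(AUC_iv/D_iv) = (207.48625/1000)/(171.155/250) = 0.20748625/0.68462 = 0.3031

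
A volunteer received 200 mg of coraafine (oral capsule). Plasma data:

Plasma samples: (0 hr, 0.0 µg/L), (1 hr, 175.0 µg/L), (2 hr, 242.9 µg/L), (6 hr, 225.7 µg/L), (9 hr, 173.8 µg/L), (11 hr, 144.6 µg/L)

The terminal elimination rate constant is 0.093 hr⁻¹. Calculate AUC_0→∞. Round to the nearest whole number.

Trapezoidal AUC_0→11:
  [0→1]: (0.0+175.0)/2 × 1 = 87.5
  [1→2]: (175.0+242.9)/2 × 1 = 208.95
  [2→6]: (242.9+225.7)/2 × 4 = 937.2
  [6→9]: (225.7+173.8)/2 × 3 = 599.25
  [9→11]: (173.8+144.6)/2 × 2 = 318.4
  Sum = 2151.3 µg/L·hr
Extrapolated tail: C_last / k_e = 144.6 / 0.093 = 1554.839
AUC_0→∞ = 2151.3 + 1554.839 = 3706.139 µg/L·hr

AUC = 3706 µg/L·hr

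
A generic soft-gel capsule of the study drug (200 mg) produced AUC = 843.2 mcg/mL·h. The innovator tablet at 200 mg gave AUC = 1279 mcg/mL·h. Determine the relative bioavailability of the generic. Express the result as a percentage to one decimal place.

F_rel = 65.9%

F_rel = (AUC_test/D_test) / (AUC_ref/D_ref)
      = (843.2/200) / (1279/200)
      = 4.216 / 6.395 = 0.6593 = 65.93%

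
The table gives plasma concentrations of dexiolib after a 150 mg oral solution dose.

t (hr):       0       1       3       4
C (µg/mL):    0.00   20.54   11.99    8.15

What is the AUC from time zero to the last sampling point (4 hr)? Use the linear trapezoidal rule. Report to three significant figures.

AUC = 52.9 µg/mL·hr

Trapezoidal AUC_0→4:
  [0→1]: (0.00+20.54)/2 × 1 = 10.27
  [1→3]: (20.54+11.99)/2 × 2 = 32.53
  [3→4]: (11.99+8.15)/2 × 1 = 10.07
  Sum = 52.87 µg/mL·hr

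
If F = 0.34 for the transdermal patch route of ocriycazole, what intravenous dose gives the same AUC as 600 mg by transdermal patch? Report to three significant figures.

D_iv = 204 mg

Systemic exposure from an extravascular dose = F × D_ev, so the equivalent IV dose is F × D_ev.
D_iv = F × D_ev = 0.34 × 600 = 204 mg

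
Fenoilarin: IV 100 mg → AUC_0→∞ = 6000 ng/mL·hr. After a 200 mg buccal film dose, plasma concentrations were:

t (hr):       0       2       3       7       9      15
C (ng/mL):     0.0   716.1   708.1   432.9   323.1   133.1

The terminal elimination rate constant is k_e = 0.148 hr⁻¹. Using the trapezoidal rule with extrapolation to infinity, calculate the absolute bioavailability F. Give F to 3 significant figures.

Trapezoidal AUC_0→15 (buccal film):
  [0→2]: (0.0+716.1)/2 × 2 = 716.1
  [2→3]: (716.1+708.1)/2 × 1 = 712.1
  [3→7]: (708.1+432.9)/2 × 4 = 2282.0
  [7→9]: (432.9+323.1)/2 × 2 = 756.0
  [9→15]: (323.1+133.1)/2 × 6 = 1368.6
  Sum = 5834.8 ng/mL·hr
Tail: C_last/k_e = 133.1/0.148 = 899.324
AUC_0→∞ (buccal film) = 5834.8 + 899.324 = 6734.124 ng/mL·hr
F = (AUC_ev/D_ev)/(AUC_iv/D_iv) = (6734.124/200)/(6000/100) = 33.67062/60 = 0.5612

F = 0.561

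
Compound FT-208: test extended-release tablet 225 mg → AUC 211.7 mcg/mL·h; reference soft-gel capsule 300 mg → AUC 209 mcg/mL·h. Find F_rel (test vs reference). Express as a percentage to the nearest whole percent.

F_rel = (AUC_test/D_test) / (AUC_ref/D_ref)
      = (211.7/225) / (209/300)
      = 0.940889 / 0.696667 = 1.3506 = 135.06%

F_rel = 135%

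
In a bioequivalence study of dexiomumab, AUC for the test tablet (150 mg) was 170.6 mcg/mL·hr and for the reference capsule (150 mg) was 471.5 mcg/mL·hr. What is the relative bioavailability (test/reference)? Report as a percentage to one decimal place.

F_rel = (AUC_test/D_test) / (AUC_ref/D_ref)
      = (170.6/150) / (471.5/150)
      = 1.13733 / 3.14333 = 0.3618 = 36.18%

F_rel = 36.2%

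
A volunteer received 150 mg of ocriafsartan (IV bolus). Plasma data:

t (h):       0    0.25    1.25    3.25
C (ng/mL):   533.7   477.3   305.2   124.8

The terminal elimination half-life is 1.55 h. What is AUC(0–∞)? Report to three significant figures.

AUC = 1230 ng/mL·h

Trapezoidal AUC_0→3.25:
  [0→0.25]: (533.7+477.3)/2 × 0.25 = 126.375
  [0.25→1.25]: (477.3+305.2)/2 × 1 = 391.25
  [1.25→3.25]: (305.2+124.8)/2 × 2 = 430.0
  Sum = 947.625 ng/mL·h
k_e = ln2 / t½ = 0.693147 / 1.55 = 0.4472 h^-1
Extrapolated tail: C_last / k_e = 124.8 / 0.4472 = 279.070
AUC_0→∞ = 947.625 + 279.070 = 1226.695 ng/mL·h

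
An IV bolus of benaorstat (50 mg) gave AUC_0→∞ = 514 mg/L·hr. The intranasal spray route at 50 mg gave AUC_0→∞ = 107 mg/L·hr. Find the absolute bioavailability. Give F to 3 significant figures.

F = 0.208

F = (AUC_ev / D_ev) / (AUC_iv / D_iv)
  = (107/50) / (514/50)
  = 2.14 / 10.28 = 0.2082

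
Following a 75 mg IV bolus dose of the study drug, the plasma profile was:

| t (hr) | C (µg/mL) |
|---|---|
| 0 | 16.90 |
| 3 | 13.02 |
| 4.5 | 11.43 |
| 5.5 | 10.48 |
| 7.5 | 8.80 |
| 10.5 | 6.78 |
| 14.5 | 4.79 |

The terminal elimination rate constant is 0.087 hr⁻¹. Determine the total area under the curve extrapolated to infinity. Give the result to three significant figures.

Trapezoidal AUC_0→14.5:
  [0→3]: (16.90+13.02)/2 × 3 = 44.88
  [3→4.5]: (13.02+11.43)/2 × 1.5 = 18.3375
  [4.5→5.5]: (11.43+10.48)/2 × 1 = 10.955
  [5.5→7.5]: (10.48+8.80)/2 × 2 = 19.28
  [7.5→10.5]: (8.80+6.78)/2 × 3 = 23.37
  [10.5→14.5]: (6.78+4.79)/2 × 4 = 23.14
  Sum = 139.9625 µg/mL·hr
Extrapolated tail: C_last / k_e = 4.79 / 0.087 = 55.057
AUC_0→∞ = 139.9625 + 55.057 = 195.0195 µg/mL·hr

AUC = 195 µg/mL·hr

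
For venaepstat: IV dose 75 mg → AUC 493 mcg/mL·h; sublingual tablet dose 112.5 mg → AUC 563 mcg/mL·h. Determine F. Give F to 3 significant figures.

F = (AUC_ev / D_ev) / (AUC_iv / D_iv)
  = (563/112.5) / (493/75)
  = 5.00444 / 6.57333 = 0.7613

F = 0.761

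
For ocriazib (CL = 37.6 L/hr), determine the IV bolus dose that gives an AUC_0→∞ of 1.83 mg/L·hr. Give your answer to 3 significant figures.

Dose = 68.8 mg

Dose_iv = CL × AUC_0→∞
     = 37.6 × 1.83 = 68.808 mg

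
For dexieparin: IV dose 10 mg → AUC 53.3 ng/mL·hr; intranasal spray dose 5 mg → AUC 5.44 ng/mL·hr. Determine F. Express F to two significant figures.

F = (AUC_ev / D_ev) / (AUC_iv / D_iv)
  = (5.44/5) / (53.3/10)
  = 1.088 / 5.33 = 0.2041

F = 0.20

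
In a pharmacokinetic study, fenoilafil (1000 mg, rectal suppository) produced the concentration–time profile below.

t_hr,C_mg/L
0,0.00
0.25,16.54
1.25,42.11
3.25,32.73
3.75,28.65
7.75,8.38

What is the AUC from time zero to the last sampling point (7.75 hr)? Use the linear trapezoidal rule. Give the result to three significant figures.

Trapezoidal AUC_0→7.75:
  [0→0.25]: (0.00+16.54)/2 × 0.25 = 2.0675
  [0.25→1.25]: (16.54+42.11)/2 × 1 = 29.325
  [1.25→3.25]: (42.11+32.73)/2 × 2 = 74.84
  [3.25→3.75]: (32.73+28.65)/2 × 0.5 = 15.345
  [3.75→7.75]: (28.65+8.38)/2 × 4 = 74.06
  Sum = 195.6375 mg/L·hr

AUC = 196 mg/L·hr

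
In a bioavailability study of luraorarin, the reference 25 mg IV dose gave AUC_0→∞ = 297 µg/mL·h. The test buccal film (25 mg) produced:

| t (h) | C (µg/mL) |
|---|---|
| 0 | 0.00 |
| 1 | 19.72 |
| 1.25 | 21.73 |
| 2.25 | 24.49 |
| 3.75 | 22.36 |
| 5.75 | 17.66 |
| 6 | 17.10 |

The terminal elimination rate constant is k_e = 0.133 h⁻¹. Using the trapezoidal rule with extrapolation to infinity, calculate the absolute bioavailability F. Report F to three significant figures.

Trapezoidal AUC_0→6 (buccal film):
  [0→1]: (0.00+19.72)/2 × 1 = 9.86
  [1→1.25]: (19.72+21.73)/2 × 0.25 = 5.18125
  [1.25→2.25]: (21.73+24.49)/2 × 1 = 23.11
  [2.25→3.75]: (24.49+22.36)/2 × 1.5 = 35.1375
  [3.75→5.75]: (22.36+17.66)/2 × 2 = 40.02
  [5.75→6]: (17.66+17.10)/2 × 0.25 = 4.345
  Sum = 117.65375 µg/mL·h
Tail: C_last/k_e = 17.10/0.133 = 128.571
AUC_0→∞ (buccal film) = 117.65375 + 128.571 = 246.22475 µg/mL·h
F = (AUC_ev/D_ev)/(AUC_iv/D_iv) = (246.22475/25)/(297/25) = 9.84899/11.88 = 0.8290

F = 0.829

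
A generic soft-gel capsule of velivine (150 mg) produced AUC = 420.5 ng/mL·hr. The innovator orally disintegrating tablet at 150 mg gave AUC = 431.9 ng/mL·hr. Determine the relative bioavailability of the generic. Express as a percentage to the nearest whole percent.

F_rel = 97%

F_rel = (AUC_test/D_test) / (AUC_ref/D_ref)
      = (420.5/150) / (431.9/150)
      = 2.80333 / 2.87933 = 0.9736 = 97.36%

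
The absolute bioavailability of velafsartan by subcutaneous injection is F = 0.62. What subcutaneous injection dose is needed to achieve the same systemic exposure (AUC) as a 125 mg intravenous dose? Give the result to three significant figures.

For equal systemic exposure: F × D_ev = D_iv
D_ev = D_iv / F = 125 / 0.62 = 201.613 mg

D_subcutaneous = 202 mg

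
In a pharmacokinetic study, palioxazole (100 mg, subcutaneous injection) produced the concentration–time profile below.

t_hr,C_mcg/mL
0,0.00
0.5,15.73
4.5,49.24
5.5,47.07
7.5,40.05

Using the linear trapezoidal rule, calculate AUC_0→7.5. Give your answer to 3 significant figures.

Trapezoidal AUC_0→7.5:
  [0→0.5]: (0.00+15.73)/2 × 0.5 = 3.9325
  [0.5→4.5]: (15.73+49.24)/2 × 4 = 129.94
  [4.5→5.5]: (49.24+47.07)/2 × 1 = 48.155
  [5.5→7.5]: (47.07+40.05)/2 × 2 = 87.12
  Sum = 269.1475 mcg/mL·hr

AUC = 269 mcg/mL·hr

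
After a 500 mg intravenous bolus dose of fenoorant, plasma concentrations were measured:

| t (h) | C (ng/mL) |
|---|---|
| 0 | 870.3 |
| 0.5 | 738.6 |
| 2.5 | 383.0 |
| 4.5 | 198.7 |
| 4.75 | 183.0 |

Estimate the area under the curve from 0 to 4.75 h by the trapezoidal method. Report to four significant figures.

AUC = 2153 ng/mL·h

Trapezoidal AUC_0→4.75:
  [0→0.5]: (870.3+738.6)/2 × 0.5 = 402.225
  [0.5→2.5]: (738.6+383.0)/2 × 2 = 1121.6
  [2.5→4.5]: (383.0+198.7)/2 × 2 = 581.7
  [4.5→4.75]: (198.7+183.0)/2 × 0.25 = 47.7125
  Sum = 2153.2375 ng/mL·h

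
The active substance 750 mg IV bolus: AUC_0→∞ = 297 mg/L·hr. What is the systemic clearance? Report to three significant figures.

CL = 2.53 L/hr

CL = Dose_iv / AUC_0→∞
   = 750 / 297 = 2.52525 L/hr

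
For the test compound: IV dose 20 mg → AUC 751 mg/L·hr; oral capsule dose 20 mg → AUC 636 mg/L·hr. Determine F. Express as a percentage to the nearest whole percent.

F = (AUC_ev / D_ev) / (AUC_iv / D_iv)
  = (636/20) / (751/20)
  = 31.8 / 37.55 = 0.8469
  = 84.69%

F = 85%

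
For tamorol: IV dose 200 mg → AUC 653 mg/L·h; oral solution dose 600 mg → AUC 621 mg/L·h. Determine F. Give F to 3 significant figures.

F = (AUC_ev / D_ev) / (AUC_iv / D_iv)
  = (621/600) / (653/200)
  = 1.035 / 3.265 = 0.3170

F = 0.317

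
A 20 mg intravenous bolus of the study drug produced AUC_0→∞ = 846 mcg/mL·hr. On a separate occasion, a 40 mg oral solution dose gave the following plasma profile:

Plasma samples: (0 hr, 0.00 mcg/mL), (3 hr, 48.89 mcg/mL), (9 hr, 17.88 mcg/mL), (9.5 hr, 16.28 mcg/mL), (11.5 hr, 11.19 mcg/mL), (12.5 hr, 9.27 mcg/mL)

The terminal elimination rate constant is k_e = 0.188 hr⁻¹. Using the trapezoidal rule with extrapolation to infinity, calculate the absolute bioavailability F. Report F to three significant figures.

Trapezoidal AUC_0→12.5 (oral solution):
  [0→3]: (0.00+48.89)/2 × 3 = 73.335
  [3→9]: (48.89+17.88)/2 × 6 = 200.31
  [9→9.5]: (17.88+16.28)/2 × 0.5 = 8.54
  [9.5→11.5]: (16.28+11.19)/2 × 2 = 27.47
  [11.5→12.5]: (11.19+9.27)/2 × 1 = 10.23
  Sum = 319.885 mcg/mL·hr
Tail: C_last/k_e = 9.27/0.188 = 49.309
AUC_0→∞ (oral solution) = 319.885 + 49.309 = 369.194 mcg/mL·hr
F = (AUC_ev/D_ev)/(AUC_iv/D_iv) = (369.194/40)/(846/20) = 9.22985/42.3 = 0.2182

F = 0.218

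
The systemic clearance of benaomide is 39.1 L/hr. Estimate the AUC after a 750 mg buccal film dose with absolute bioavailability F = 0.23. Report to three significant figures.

AUC_0→∞ = F × Dose / CL
        = 0.23 × 750 / 39.1 = 4.41176 mg/L·hr

AUC = 4.41 mg/L·hr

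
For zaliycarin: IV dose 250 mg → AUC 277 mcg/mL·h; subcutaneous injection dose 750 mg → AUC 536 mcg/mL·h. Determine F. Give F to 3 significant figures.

F = 0.645

F = (AUC_ev / D_ev) / (AUC_iv / D_iv)
  = (536/750) / (277/250)
  = 0.714667 / 1.108 = 0.6450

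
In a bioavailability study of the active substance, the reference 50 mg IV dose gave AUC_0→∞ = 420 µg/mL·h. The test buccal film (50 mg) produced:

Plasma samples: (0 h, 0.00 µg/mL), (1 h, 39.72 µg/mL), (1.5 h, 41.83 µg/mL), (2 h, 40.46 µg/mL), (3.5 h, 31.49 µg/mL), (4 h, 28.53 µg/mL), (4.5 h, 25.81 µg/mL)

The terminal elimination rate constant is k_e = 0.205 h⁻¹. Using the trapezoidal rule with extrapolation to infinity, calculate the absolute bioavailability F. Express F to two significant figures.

F = 0.64

Trapezoidal AUC_0→4.5 (buccal film):
  [0→1]: (0.00+39.72)/2 × 1 = 19.86
  [1→1.5]: (39.72+41.83)/2 × 0.5 = 20.3875
  [1.5→2]: (41.83+40.46)/2 × 0.5 = 20.5725
  [2→3.5]: (40.46+31.49)/2 × 1.5 = 53.9625
  [3.5→4]: (31.49+28.53)/2 × 0.5 = 15.005
  [4→4.5]: (28.53+25.81)/2 × 0.5 = 13.585
  Sum = 143.3725 µg/mL·h
Tail: C_last/k_e = 25.81/0.205 = 125.902
AUC_0→∞ (buccal film) = 143.3725 + 125.902 = 269.2745 µg/mL·h
F = (AUC_ev/D_ev)/(AUC_iv/D_iv) = (269.2745/50)/(420/50) = 5.38549/8.4 = 0.6411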